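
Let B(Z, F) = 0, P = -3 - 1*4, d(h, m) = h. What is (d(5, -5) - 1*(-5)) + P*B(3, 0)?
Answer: 10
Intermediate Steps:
P = -7 (P = -3 - 4 = -7)
(d(5, -5) - 1*(-5)) + P*B(3, 0) = (5 - 1*(-5)) - 7*0 = (5 + 5) + 0 = 10 + 0 = 10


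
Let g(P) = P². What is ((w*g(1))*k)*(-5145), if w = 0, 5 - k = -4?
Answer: 0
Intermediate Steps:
k = 9 (k = 5 - 1*(-4) = 5 + 4 = 9)
((w*g(1))*k)*(-5145) = ((0*1²)*9)*(-5145) = ((0*1)*9)*(-5145) = (0*9)*(-5145) = 0*(-5145) = 0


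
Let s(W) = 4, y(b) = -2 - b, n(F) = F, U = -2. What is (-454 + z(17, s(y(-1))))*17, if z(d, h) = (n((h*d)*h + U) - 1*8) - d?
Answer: -3553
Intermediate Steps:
z(d, h) = -10 - d + d*h**2 (z(d, h) = (((h*d)*h - 2) - 1*8) - d = (((d*h)*h - 2) - 8) - d = ((d*h**2 - 2) - 8) - d = ((-2 + d*h**2) - 8) - d = (-10 + d*h**2) - d = -10 - d + d*h**2)
(-454 + z(17, s(y(-1))))*17 = (-454 + (-10 - 1*17 + 17*4**2))*17 = (-454 + (-10 - 17 + 17*16))*17 = (-454 + (-10 - 17 + 272))*17 = (-454 + 245)*17 = -209*17 = -3553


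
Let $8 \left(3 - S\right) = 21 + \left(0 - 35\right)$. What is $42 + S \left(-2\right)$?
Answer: $\frac{65}{2} \approx 32.5$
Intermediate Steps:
$S = \frac{19}{4}$ ($S = 3 - \frac{21 + \left(0 - 35\right)}{8} = 3 - \frac{21 - 35}{8} = 3 - - \frac{7}{4} = 3 + \frac{7}{4} = \frac{19}{4} \approx 4.75$)
$42 + S \left(-2\right) = 42 + \frac{19}{4} \left(-2\right) = 42 - \frac{19}{2} = \frac{65}{2}$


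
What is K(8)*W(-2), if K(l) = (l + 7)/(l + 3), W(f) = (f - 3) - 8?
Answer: -195/11 ≈ -17.727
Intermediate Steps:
W(f) = -11 + f (W(f) = (-3 + f) - 8 = -11 + f)
K(l) = (7 + l)/(3 + l)
K(8)*W(-2) = ((7 + 8)/(3 + 8))*(-11 - 2) = (15/11)*(-13) = -195/11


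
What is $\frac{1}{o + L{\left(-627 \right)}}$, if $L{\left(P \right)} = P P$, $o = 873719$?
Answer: $\frac{1}{1266848} \approx 7.8936 \cdot 10^{-7}$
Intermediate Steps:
$L{\left(P \right)} = P^{2}$
$\frac{1}{o + L{\left(-627 \right)}} = \frac{1}{873719 + \left(-627\right)^{2}} = \frac{1}{873719 + 393129} = \frac{1}{1266848}$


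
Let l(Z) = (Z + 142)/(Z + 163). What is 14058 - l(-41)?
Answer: 1714975/122 ≈ 14057.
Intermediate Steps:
l(Z) = (142 + Z)/(163 + Z)
14058 - l(-41) = 14058 - (142 - 41)/(163 - 41) = 14058 - 101/122 = 1714975/122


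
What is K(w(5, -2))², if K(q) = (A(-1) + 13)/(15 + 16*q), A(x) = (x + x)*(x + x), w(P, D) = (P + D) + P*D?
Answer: 289/9409 ≈ 0.030715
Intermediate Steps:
w(P, D) = D + P + D*P (w(P, D) = (D + P) + D*P = D + P + D*P)
A(x) = 4*x² (A(x) = (2*x)*(2*x) = 4*x²)
K(q) = 17/(15 + 16*q) (K(q) = (4*(-1)² + 13)/(15 + 16*q) = (4*1 + 13)/(15 + 16*q) = (4 + 13)/(15 + 16*q) = 17/(15 + 16*q))
K(w(5, -2))² = (17/(15 + 16*(-2 + 5 - 2*5)))² = (17/(15 + 16*(-2 + 5 - 10)))² = (17/(15 + 16*(-7)))² = (17/(15 - 112))² = (17/(-97))² = (17*(-1/97))² = (-17/97)² = 289/9409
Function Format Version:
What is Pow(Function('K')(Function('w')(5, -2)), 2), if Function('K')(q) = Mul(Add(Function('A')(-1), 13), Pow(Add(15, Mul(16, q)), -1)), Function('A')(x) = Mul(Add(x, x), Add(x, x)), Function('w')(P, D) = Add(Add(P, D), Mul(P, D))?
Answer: Rational(289, 9409) ≈ 0.030715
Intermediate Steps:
Function('w')(P, D) = Add(D, P, Mul(D, P)) (Function('w')(P, D) = Add(Add(D, P), Mul(D, P)) = Add(D, P, Mul(D, P)))
Function('A')(x) = Mul(4, Pow(x, 2)) (Function('A')(x) = Mul(Mul(2, x), Mul(2, x)) = Mul(4, Pow(x, 2)))
Function('K')(q) = Mul(17, Pow(Add(15, Mul(16, q)), -1)) (Function('K')(q) = Mul(Add(Mul(4, Pow(-1, 2)), 13), Pow(Add(15, Mul(16, q)), -1)) = Mul(Add(Mul(4, 1), 13), Pow(Add(15, Mul(16, q)), -1)) = Mul(Add(4, 13), Pow(Add(15, Mul(16, q)), -1)) = Mul(17, Pow(Add(15, Mul(16, q)), -1)))
Pow(Function('K')(Function('w')(5, -2)), 2) = Pow(Mul(17, Pow(Add(15, Mul(16, Add(-2, 5, Mul(-2, 5)))), -1)), 2) = Pow(Mul(17, Pow(Add(15, Mul(16, Add(-2, 5, -10))), -1)), 2) = Pow(Mul(17, Pow(Add(15, Mul(16, -7)), -1)), 2) = Pow(Mul(17, Pow(Add(15, -112), -1)), 2) = Pow(Mul(17, Pow(-97, -1)), 2) = Pow(Mul(17, Rational(-1, 97)), 2) = Pow(Rational(-17, 97), 2) = Rational(289, 9409)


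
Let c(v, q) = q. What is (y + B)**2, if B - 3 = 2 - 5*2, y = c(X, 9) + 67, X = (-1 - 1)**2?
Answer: 5041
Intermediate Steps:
X = 4 (X = (-2)**2 = 4)
y = 76 (y = 9 + 67 = 76)
B = -5 (B = 3 + (2 - 5*2) = 3 + (2 - 10) = 3 - 8 = -5)
(y + B)**2 = (76 - 5)**2 = 71**2 = 5041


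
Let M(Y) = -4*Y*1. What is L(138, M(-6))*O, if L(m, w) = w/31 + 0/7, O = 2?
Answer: 48/31 ≈ 1.5484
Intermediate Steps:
M(Y) = -4*Y
L(m, w) = w/31 (L(m, w) = w*(1/31) + 0*(⅐) = w/31 + 0 = w/31)
L(138, M(-6))*O = ((-4*(-6))/31)*2 = ((1/31)*24)*2 = (24/31)*2 = 48/31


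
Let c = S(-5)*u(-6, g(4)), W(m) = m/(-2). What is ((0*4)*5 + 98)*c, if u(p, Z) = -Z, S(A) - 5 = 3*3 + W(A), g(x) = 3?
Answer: -4851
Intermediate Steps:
W(m) = -m/2 (W(m) = m*(-1/2) = -m/2)
S(A) = 14 - A/2 (S(A) = 5 + (3*3 - A/2) = 5 + (9 - A/2) = 14 - A/2)
c = -99/2 (c = (14 - 1/2*(-5))*(-1*3) = (14 + 5/2)*(-3) = (33/2)*(-3) = -99/2 ≈ -49.500)
((0*4)*5 + 98)*c = ((0*4)*5 + 98)*(-99/2) = (0*5 + 98)*(-99/2) = (0 + 98)*(-99/2) = 98*(-99/2) = -4851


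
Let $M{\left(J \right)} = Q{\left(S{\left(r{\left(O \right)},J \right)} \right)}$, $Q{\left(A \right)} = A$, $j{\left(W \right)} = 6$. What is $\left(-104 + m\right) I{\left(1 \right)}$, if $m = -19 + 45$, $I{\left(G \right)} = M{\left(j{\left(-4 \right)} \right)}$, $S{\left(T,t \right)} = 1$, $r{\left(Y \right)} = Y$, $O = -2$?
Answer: $-78$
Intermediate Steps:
$M{\left(J \right)} = 1$
$I{\left(G \right)} = 1$
$m = 26$
$\left(-104 + m\right) I{\left(1 \right)} = \left(-104 + 26\right) 1 = \left(-78\right) 1 = -78$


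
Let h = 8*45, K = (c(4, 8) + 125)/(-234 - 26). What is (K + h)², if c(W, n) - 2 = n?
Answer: 349428249/2704 ≈ 1.2923e+5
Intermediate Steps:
c(W, n) = 2 + n
K = -27/52 (K = ((2 + 8) + 125)/(-234 - 26) = (10 + 125)/(-260) = 135*(-1/260) = -27/52 ≈ -0.51923)
h = 360
(K + h)² = (-27/52 + 360)² = (18693/52)² = 349428249/2704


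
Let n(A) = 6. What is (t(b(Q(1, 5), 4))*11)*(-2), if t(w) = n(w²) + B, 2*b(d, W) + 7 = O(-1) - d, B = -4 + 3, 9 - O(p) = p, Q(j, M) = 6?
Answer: -110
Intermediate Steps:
O(p) = 9 - p
B = -1
b(d, W) = 3/2 - d/2 (b(d, W) = -7/2 + ((9 - 1*(-1)) - d)/2 = -7/2 + ((9 + 1) - d)/2 = -7/2 + (10 - d)/2 = -7/2 + (5 - d/2) = 3/2 - d/2)
t(w) = 5 (t(w) = 6 - 1 = 5)
(t(b(Q(1, 5), 4))*11)*(-2) = (5*11)*(-2) = 55*(-2) = -110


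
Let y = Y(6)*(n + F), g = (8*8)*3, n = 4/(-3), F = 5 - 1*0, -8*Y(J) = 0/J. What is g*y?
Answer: 0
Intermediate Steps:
Y(J) = 0 (Y(J) = -0/J = -⅛*0 = 0)
F = 5 (F = 5 + 0 = 5)
n = -4/3 (n = 4*(-⅓) = -4/3 ≈ -1.3333)
g = 192 (g = 64*3 = 192)
y = 0 (y = 0*(-4/3 + 5) = 0*(11/3) = 0)
g*y = 192*0 = 0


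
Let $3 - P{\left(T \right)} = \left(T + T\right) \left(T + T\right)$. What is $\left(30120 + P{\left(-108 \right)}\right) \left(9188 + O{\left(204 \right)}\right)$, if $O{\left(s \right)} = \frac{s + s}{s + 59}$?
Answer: $- \frac{39957814116}{263} \approx -1.5193 \cdot 10^{8}$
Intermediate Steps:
$O{\left(s \right)} = \frac{2 s}{59 + s}$
$P{\left(T \right)} = 3 - 4 T^{2}$ ($P{\left(T \right)} = 3 - \left(T + T\right) \left(T + T\right) = 3 - 2 T 2 T = 3 - 4 T^{2}$)
$\left(30120 + P{\left(-108 \right)}\right) \left(9188 + O{\left(204 \right)}\right) = \left(30120 + \left(3 - 4 \left(-108\right)^{2}\right)\right) \left(9188 + 2 \cdot 204 \frac{1}{59 + 204}\right) = \left(30120 + \left(3 - 46656\right)\right) \left(9188 + 2 \cdot 204 \cdot \frac{1}{263}\right) = \left(30120 - 46653\right) \left(9188 + \frac{408}{263}\right) = \left(-16533\right) \frac{2416852}{263} = - \frac{39957814116}{263}$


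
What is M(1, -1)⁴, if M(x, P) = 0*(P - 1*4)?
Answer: 0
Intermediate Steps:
M(x, P) = 0 (M(x, P) = 0*(P - 4) = 0*(-4 + P) = 0)
M(1, -1)⁴ = 0⁴ = 0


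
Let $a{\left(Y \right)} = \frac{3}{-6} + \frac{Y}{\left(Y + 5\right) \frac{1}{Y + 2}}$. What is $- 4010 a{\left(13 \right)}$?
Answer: $- \frac{124310}{3} \approx -41437.0$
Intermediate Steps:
$a{\left(Y \right)} = - \frac{1}{2} + \frac{Y \left(2 + Y\right)}{5 + Y}$ ($a{\left(Y \right)} = 3 \left(- \frac{1}{6}\right) + \frac{Y}{\left(5 + Y\right) \frac{1}{2 + Y}} = - \frac{1}{2} + \frac{Y}{\frac{1}{2 + Y} \left(5 + Y\right)} = - \frac{1}{2} + Y \frac{2 + Y}{5 + Y} = - \frac{1}{2} + \frac{Y \left(2 + Y\right)}{5 + Y}$)
$- 4010 a{\left(13 \right)} = - 4010 \frac{-5 + 2 \cdot 13^{2} + 3 \cdot 13}{2 \left(5 + 13\right)} = - 4010 \frac{-5 + 2 \cdot 169 + 39}{2 \cdot 18} = - 4010 \cdot \frac{1}{2} \cdot \frac{1}{18} \left(-5 + 338 + 39\right) = - 4010 \cdot \frac{1}{2} \cdot \frac{1}{18} \cdot 372 = \left(-4010\right) \frac{31}{3} = - \frac{124310}{3}$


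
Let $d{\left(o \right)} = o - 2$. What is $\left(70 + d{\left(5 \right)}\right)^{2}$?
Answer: $5329$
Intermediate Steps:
$d{\left(o \right)} = -2 + o$ ($d{\left(o \right)} = o - 2 = -2 + o$)
$\left(70 + d{\left(5 \right)}\right)^{2} = \left(70 + \left(-2 + 5\right)\right)^{2} = \left(70 + 3\right)^{2} = 73^{2} = 5329$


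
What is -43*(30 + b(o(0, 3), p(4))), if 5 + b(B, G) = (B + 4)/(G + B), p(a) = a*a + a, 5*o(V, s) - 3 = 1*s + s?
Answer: -118422/109 ≈ -1086.4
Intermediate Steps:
o(V, s) = 3/5 + 2*s/5 (o(V, s) = 3/5 + (1*s + s)/5 = 3/5 + (s + s)/5 = 3/5 + (2*s)/5 = 3/5 + 2*s/5)
p(a) = a + a**2 (p(a) = a**2 + a = a + a**2)
b(B, G) = -5 + (4 + B)/(B + G) (b(B, G) = -5 + (B + 4)/(G + B) = -5 + (4 + B)/(B + G))
-43*(30 + b(o(0, 3), p(4))) = -43*(30 + (4 - 20*(1 + 4) - 4*(3/5 + (2/5)*3))/((3/5 + (2/5)*3) + 4*(1 + 4))) = -43*(30 + (4 - 20*5 - 4*(3/5 + 6/5))/((3/5 + 6/5) + 4*5)) = -43*(30 + (4 - 5*20 - 4*9/5)/(9/5 + 20)) = -43*(30 + (4 - 100 - 36/5)/(109/5)) = -43*(30 + (5/109)*(-516/5)) = -43*(30 - 516/109) = -43*2754/109 = -118422/109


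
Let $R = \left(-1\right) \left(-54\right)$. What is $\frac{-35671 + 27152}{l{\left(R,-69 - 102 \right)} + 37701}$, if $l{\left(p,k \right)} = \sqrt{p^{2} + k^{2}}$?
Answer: $- \frac{35686091}{157925916} + \frac{8519 \sqrt{397}}{157925916} \approx -0.22489$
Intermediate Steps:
$R = 54$
$l{\left(p,k \right)} = \sqrt{k^{2} + p^{2}}$
$\frac{-35671 + 27152}{l{\left(R,-69 - 102 \right)} + 37701} = \frac{-35671 + 27152}{\sqrt{\left(-69 - 102\right)^{2} + 54^{2}} + 37701} = - \frac{8519}{\sqrt{\left(-69 - 102\right)^{2} + 2916} + 37701} = - \frac{8519}{\sqrt{\left(-171\right)^{2} + 2916} + 37701} = - \frac{8519}{\sqrt{29241 + 2916} + 37701} = - \frac{8519}{\sqrt{32157} + 37701} = - \frac{8519}{9 \sqrt{397} + 37701} = - \frac{8519}{37701 + 9 \sqrt{397}}$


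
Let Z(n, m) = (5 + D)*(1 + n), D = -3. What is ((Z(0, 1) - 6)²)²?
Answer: 256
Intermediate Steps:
Z(n, m) = 2 + 2*n (Z(n, m) = (5 - 3)*(1 + n) = 2*(1 + n) = 2 + 2*n)
((Z(0, 1) - 6)²)² = (((2 + 2*0) - 6)²)² = (((2 + 0) - 6)²)² = ((2 - 6)²)² = ((-4)²)² = 16² = 256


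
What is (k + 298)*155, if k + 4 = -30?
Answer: 40920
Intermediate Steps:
k = -34 (k = -4 - 30 = -34)
(k + 298)*155 = (-34 + 298)*155 = 264*155 = 40920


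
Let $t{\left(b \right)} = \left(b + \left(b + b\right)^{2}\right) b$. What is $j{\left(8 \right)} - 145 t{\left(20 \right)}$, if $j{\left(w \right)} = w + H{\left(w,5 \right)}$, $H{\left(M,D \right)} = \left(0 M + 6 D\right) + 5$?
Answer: $-4697957$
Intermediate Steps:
$H{\left(M,D \right)} = 5 + 6 D$ ($H{\left(M,D \right)} = \left(0 + 6 D\right) + 5 = 6 D + 5 = 5 + 6 D$)
$j{\left(w \right)} = 35 + w$ ($j{\left(w \right)} = w + \left(5 + 6 \cdot 5\right) = w + \left(5 + 30\right) = w + 35 = 35 + w$)
$t{\left(b \right)} = b \left(b + 4 b^{2}\right)$ ($t{\left(b \right)} = \left(b + \left(2 b\right)^{2}\right) b = \left(b + 4 b^{2}\right) b = b \left(b + 4 b^{2}\right)$)
$j{\left(8 \right)} - 145 t{\left(20 \right)} = \left(35 + 8\right) - 145 \cdot 20^{2} \left(1 + 4 \cdot 20\right) = 43 - 145 \cdot 400 \left(1 + 80\right) = 43 - 145 \cdot 400 \cdot 81 = 43 - 4698000 = -4697957$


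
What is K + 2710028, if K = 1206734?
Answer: 3916762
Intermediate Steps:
K + 2710028 = 1206734 + 2710028 = 3916762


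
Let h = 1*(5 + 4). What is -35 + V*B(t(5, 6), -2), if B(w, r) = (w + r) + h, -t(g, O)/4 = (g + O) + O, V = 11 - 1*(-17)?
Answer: -1743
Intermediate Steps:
V = 28 (V = 11 + 17 = 28)
t(g, O) = -8*O - 4*g (t(g, O) = -4*((g + O) + O) = -4*((O + g) + O) = -4*(g + 2*O) = -8*O - 4*g)
h = 9 (h = 1*9 = 9)
B(w, r) = 9 + r + w (B(w, r) = (w + r) + 9 = (r + w) + 9 = 9 + r + w)
-35 + V*B(t(5, 6), -2) = -35 + 28*(9 - 2 + (-8*6 - 4*5)) = -35 + 28*(9 - 2 + (-48 - 20)) = -35 + 28*(9 - 2 - 68) = -35 + 28*(-61) = -35 - 1708 = -1743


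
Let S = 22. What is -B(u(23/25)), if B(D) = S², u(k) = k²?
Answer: -484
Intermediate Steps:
B(D) = 484 (B(D) = 22² = 484)
-B(u(23/25)) = -1*484 = -484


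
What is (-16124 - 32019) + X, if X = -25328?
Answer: -73471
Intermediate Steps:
(-16124 - 32019) + X = (-16124 - 32019) - 25328 = -48143 - 25328 = -73471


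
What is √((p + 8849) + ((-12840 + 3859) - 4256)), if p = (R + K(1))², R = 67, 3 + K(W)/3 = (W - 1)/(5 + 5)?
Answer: 32*I ≈ 32.0*I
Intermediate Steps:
K(W) = -93/10 + 3*W/10 (K(W) = -9 + 3*((W - 1)/(5 + 5)) = -9 + 3*((-1 + W)/10) = -9 + 3*((-1 + W)*(⅒)) = -9 + 3*(-⅒ + W/10) = -9 + (-3/10 + 3*W/10) = -93/10 + 3*W/10)
p = 3364 (p = (67 + (-93/10 + (3/10)*1))² = (67 + (-93/10 + 3/10))² = (67 - 9)² = 58² = 3364)
√((p + 8849) + ((-12840 + 3859) - 4256)) = √((3364 + 8849) + ((-12840 + 3859) - 4256)) = √(12213 + (-8981 - 4256)) = √(12213 - 13237) = √(-1024) = 32*I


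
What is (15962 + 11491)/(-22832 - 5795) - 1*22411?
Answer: -641587150/28627 ≈ -22412.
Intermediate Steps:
(15962 + 11491)/(-22832 - 5795) - 1*22411 = 27453/(-28627) - 22411 = 27453*(-1/28627) - 22411 = -27453/28627 - 22411 = -641587150/28627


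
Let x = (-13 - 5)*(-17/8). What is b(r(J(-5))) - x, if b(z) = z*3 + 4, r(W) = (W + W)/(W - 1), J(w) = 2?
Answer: -89/4 ≈ -22.250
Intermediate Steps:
r(W) = 2*W/(-1 + W) (r(W) = (2*W)/(-1 + W) = 2*W/(-1 + W))
x = 153/4 (x = -(-306)/8 = -18*(-17/8) = 153/4 ≈ 38.250)
b(z) = 4 + 3*z (b(z) = 3*z + 4 = 4 + 3*z)
b(r(J(-5))) - x = (4 + 3*(2*2/(-1 + 2))) - 1*153/4 = (4 + 3*(2*2/1)) - 153/4 = (4 + 3*(2*2*1)) - 153/4 = (4 + 3*4) - 153/4 = (4 + 12) - 153/4 = 16 - 153/4 = -89/4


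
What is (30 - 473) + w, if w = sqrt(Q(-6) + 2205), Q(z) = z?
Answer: -443 + sqrt(2199) ≈ -396.11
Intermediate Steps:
w = sqrt(2199) (w = sqrt(-6 + 2205) = sqrt(2199) ≈ 46.893)
(30 - 473) + w = (30 - 473) + sqrt(2199) = -443 + sqrt(2199)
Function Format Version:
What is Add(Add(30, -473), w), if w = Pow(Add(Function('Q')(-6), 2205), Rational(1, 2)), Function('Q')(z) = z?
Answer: Add(-443, Pow(2199, Rational(1, 2))) ≈ -396.11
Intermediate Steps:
w = Pow(2199, Rational(1, 2)) (w = Pow(Add(-6, 2205), Rational(1, 2)) = Pow(2199, Rational(1, 2)) ≈ 46.893)
Add(Add(30, -473), w) = Add(Add(30, -473), Pow(2199, Rational(1, 2))) = Add(-443, Pow(2199, Rational(1, 2)))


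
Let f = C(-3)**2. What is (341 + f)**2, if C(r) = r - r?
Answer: 116281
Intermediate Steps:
C(r) = 0
f = 0 (f = 0**2 = 0)
(341 + f)**2 = (341 + 0)**2 = 341**2 = 116281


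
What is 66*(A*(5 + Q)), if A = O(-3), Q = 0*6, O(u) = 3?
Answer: 990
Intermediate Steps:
Q = 0
A = 3
66*(A*(5 + Q)) = 66*(3*(5 + 0)) = 66*(3*5) = 66*15 = 990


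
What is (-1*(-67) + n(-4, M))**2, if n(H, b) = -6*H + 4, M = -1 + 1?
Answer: 9025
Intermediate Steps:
M = 0
n(H, b) = 4 - 6*H
(-1*(-67) + n(-4, M))**2 = (-1*(-67) + (4 - 6*(-4)))**2 = (67 + (4 + 24))**2 = (67 + 28)**2 = 95**2 = 9025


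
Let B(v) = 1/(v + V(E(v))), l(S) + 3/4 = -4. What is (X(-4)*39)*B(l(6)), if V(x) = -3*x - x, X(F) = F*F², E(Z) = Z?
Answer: -3328/19 ≈ -175.16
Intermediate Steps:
l(S) = -19/4 (l(S) = -¾ - 4 = -19/4)
X(F) = F³
V(x) = -4*x
B(v) = -1/(3*v) (B(v) = 1/(v - 4*v) = 1/(-3*v) = -1/(3*v))
(X(-4)*39)*B(l(6)) = ((-4)³*39)*(-1/(3*(-19/4))) = (-64*39)*(-⅓*(-4/19)) = -2496*4/57 = -3328/19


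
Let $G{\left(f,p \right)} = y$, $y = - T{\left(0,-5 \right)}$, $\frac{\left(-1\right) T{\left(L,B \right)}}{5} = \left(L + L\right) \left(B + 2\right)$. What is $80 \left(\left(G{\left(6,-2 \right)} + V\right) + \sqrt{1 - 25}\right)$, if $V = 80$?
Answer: $6400 + 160 i \sqrt{6} \approx 6400.0 + 391.92 i$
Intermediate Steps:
$T{\left(L,B \right)} = - 10 L \left(2 + B\right)$ ($T{\left(L,B \right)} = - 5 \left(L + L\right) \left(B + 2\right) = - 5 \cdot 2 L \left(2 + B\right) = - 10 L \left(2 + B\right)$)
$y = 0$ ($y = - \left(-10\right) 0 \left(2 - 5\right) = - \left(-10\right) 0 \left(-3\right) = \left(-1\right) 0 = 0$)
$G{\left(f,p \right)} = 0$
$80 \left(\left(G{\left(6,-2 \right)} + V\right) + \sqrt{1 - 25}\right) = 80 \left(\left(0 + 80\right) + \sqrt{1 - 25}\right) = 80 \left(80 + \sqrt{-24}\right) = 80 \left(80 + 2 i \sqrt{6}\right) = 6400 + 160 i \sqrt{6}$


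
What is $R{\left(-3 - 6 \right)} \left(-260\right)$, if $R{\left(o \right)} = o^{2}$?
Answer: $-21060$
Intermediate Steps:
$R{\left(-3 - 6 \right)} \left(-260\right) = \left(-3 - 6\right)^{2} \left(-260\right) = \left(-9\right)^{2} \left(-260\right) = 81 \left(-260\right) = -21060$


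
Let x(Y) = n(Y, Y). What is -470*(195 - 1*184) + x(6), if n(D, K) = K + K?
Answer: -5158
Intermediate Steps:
n(D, K) = 2*K
x(Y) = 2*Y
-470*(195 - 1*184) + x(6) = -470*(195 - 1*184) + 2*6 = -470*(195 - 184) + 12 = -470*11 + 12 = -5170 + 12 = -5158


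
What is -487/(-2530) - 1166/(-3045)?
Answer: 886579/1540770 ≈ 0.57541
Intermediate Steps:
-487/(-2530) - 1166/(-3045) = -487*(-1/2530) - 1166*(-1/3045) = 487/2530 + 1166/3045 = 886579/1540770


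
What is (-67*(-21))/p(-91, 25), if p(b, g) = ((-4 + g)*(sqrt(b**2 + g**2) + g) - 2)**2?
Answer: 5910912525/13351840236289 - 30906162*sqrt(8906)/13351840236289 ≈ 0.00022426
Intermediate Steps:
p(b, g) = (-2 + (-4 + g)*(g + sqrt(b**2 + g**2)))**2 (p(b, g) = ((-4 + g)*(g + sqrt(b**2 + g**2)) - 2)**2 = (-2 + (-4 + g)*(g + sqrt(b**2 + g**2)))**2)
(-67*(-21))/p(-91, 25) = (-67*(-21))/((2 - 1*25**2 + 4*25 + 4*sqrt((-91)**2 + 25**2) - 1*25*sqrt((-91)**2 + 25**2))**2) = 1407/((2 - 1*625 + 100 + 4*sqrt(8281 + 625) - 1*25*sqrt(8281 + 625))**2) = 1407/((2 - 625 + 100 + 4*sqrt(8906) - 1*25*sqrt(8906))**2) = 1407/((2 - 625 + 100 + 4*sqrt(8906) - 25*sqrt(8906))**2) = 1407/((-523 - 21*sqrt(8906))**2) = 1407/(-523 - 21*sqrt(8906))**2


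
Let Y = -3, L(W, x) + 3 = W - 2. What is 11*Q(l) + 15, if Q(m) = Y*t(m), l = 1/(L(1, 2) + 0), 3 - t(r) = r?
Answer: -369/4 ≈ -92.250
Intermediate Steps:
t(r) = 3 - r
L(W, x) = -5 + W (L(W, x) = -3 + (W - 2) = -3 + (-2 + W) = -5 + W)
l = -¼ (l = 1/((-5 + 1) + 0) = 1/(-4 + 0) = 1/(-4) = -¼ ≈ -0.25000)
Q(m) = -9 + 3*m (Q(m) = -3*(3 - m) = -9 + 3*m)
11*Q(l) + 15 = 11*(-9 + 3*(-¼)) + 15 = 11*(-9 - ¾) + 15 = 11*(-39/4) + 15 = -429/4 + 15 = -369/4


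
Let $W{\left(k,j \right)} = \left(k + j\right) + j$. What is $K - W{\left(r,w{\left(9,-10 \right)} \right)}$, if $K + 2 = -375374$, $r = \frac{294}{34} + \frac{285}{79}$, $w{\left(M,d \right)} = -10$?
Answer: $- \frac{504119566}{1343} \approx -3.7537 \cdot 10^{5}$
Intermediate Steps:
$r = \frac{16458}{1343}$ ($r = 294 \cdot \frac{1}{34} + 285 \cdot \frac{1}{79} = \frac{147}{17} + \frac{285}{79} = \frac{16458}{1343} \approx 12.255$)
$W{\left(k,j \right)} = k + 2 j$ ($W{\left(k,j \right)} = \left(j + k\right) + j = k + 2 j$)
$K = -375376$ ($K = -2 - 375374 = -375376$)
$K - W{\left(r,w{\left(9,-10 \right)} \right)} = -375376 - \left(\frac{16458}{1343} + 2 \left(-10\right)\right) = -375376 - \left(\frac{16458}{1343} - 20\right) = -375376 - - \frac{10402}{1343} = -375376 + \frac{10402}{1343} = - \frac{504119566}{1343}$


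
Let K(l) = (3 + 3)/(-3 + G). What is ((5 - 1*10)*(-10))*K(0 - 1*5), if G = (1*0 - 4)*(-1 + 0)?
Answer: 300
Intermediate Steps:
G = 4 (G = (0 - 4)*(-1) = -4*(-1) = 4)
K(l) = 6 (K(l) = (3 + 3)/(-3 + 4) = 6/1 = 6*1 = 6)
((5 - 1*10)*(-10))*K(0 - 1*5) = ((5 - 1*10)*(-10))*6 = ((5 - 10)*(-10))*6 = -5*(-10)*6 = 50*6 = 300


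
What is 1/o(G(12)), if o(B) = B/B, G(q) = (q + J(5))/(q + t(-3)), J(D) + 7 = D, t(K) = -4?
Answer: 1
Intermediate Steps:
J(D) = -7 + D
G(q) = (-2 + q)/(-4 + q) (G(q) = (q + (-7 + 5))/(q - 4) = (q - 2)/(-4 + q) = (-2 + q)/(-4 + q))
o(B) = 1
1/o(G(12)) = 1/1 = 1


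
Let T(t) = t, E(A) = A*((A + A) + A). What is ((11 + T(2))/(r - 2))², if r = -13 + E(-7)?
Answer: 169/17424 ≈ 0.0096993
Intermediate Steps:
E(A) = 3*A² (E(A) = A*(2*A + A) = A*(3*A) = 3*A²)
r = 134 (r = -13 + 3*(-7)² = -13 + 3*49 = -13 + 147 = 134)
((11 + T(2))/(r - 2))² = ((11 + 2)/(134 - 2))² = (13/132)² = 169/17424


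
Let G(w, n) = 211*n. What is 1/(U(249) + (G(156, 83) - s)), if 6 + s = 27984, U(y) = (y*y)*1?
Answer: 1/51536 ≈ 1.9404e-5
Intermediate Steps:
U(y) = y² (U(y) = y²*1 = y²)
s = 27978 (s = -6 + 27984 = 27978)
1/(U(249) + (G(156, 83) - s)) = 1/(249² + (211*83 - 1*27978)) = 1/(62001 + (17513 - 27978)) = 1/(62001 - 10465) = 1/51536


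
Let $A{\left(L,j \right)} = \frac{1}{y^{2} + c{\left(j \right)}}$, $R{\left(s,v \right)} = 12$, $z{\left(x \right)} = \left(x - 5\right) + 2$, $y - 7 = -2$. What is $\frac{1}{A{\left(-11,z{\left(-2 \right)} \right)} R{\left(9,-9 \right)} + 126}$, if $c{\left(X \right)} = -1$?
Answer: $\frac{2}{253} \approx 0.0079051$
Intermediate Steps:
$y = 5$ ($y = 7 - 2 = 5$)
$z{\left(x \right)} = -3 + x$ ($z{\left(x \right)} = \left(-5 + x\right) + 2 = -3 + x$)
$A{\left(L,j \right)} = \frac{1}{24}$ ($A{\left(L,j \right)} = \frac{1}{5^{2} - 1} = \frac{1}{25 - 1} = \frac{1}{24}$)
$\frac{1}{A{\left(-11,z{\left(-2 \right)} \right)} R{\left(9,-9 \right)} + 126} = \frac{1}{\frac{1}{24} \cdot 12 + 126} = \frac{1}{\frac{1}{2} + 126} = \frac{1}{\frac{253}{2}} = \frac{2}{253}$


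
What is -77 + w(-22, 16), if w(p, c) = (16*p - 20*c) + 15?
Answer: -734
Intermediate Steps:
w(p, c) = 15 - 20*c + 16*p (w(p, c) = (-20*c + 16*p) + 15 = 15 - 20*c + 16*p)
-77 + w(-22, 16) = -77 + (15 - 20*16 + 16*(-22)) = -77 + (15 - 320 - 352) = -77 - 657 = -734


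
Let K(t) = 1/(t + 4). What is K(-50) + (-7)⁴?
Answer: 110445/46 ≈ 2401.0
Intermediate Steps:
K(t) = 1/(4 + t)
K(-50) + (-7)⁴ = 1/(4 - 50) + (-7)⁴ = 1/(-46) + 2401 = -1/46 + 2401 = 110445/46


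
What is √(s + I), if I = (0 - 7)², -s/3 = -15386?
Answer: 7*√943 ≈ 214.96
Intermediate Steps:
s = 46158 (s = -3*(-15386) = 46158)
I = 49 (I = (-7)² = 49)
√(s + I) = √(46158 + 49) = √46207 = 7*√943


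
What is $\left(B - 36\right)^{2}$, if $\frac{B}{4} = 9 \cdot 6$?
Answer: $32400$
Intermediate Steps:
$B = 216$ ($B = 4 \cdot 9 \cdot 6 = 4 \cdot 54 = 216$)
$\left(B - 36\right)^{2} = \left(216 - 36\right)^{2} = 180^{2} = 32400$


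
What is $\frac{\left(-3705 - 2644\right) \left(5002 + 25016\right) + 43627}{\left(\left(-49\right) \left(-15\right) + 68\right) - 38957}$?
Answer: $\frac{190540655}{38154} \approx 4994.0$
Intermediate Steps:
$\frac{\left(-3705 - 2644\right) \left(5002 + 25016\right) + 43627}{\left(\left(-49\right) \left(-15\right) + 68\right) - 38957} = \frac{\left(-6349\right) 30018 + 43627}{\left(735 + 68\right) - 38957} = \frac{-190584282 + 43627}{803 - 38957} = - \frac{190540655}{-38154} = \left(-190540655\right) \left(- \frac{1}{38154}\right) = \frac{190540655}{38154}$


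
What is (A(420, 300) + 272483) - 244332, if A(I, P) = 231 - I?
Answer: 27962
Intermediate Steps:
(A(420, 300) + 272483) - 244332 = ((231 - 1*420) + 272483) - 244332 = ((231 - 420) + 272483) - 244332 = (-189 + 272483) - 244332 = 272294 - 244332 = 27962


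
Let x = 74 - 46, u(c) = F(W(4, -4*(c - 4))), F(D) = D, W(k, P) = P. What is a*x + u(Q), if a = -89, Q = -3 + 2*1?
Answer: -2472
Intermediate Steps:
Q = -1 (Q = -3 + 2 = -1)
u(c) = 16 - 4*c (u(c) = -4*(c - 4) = -4*(-4 + c) = 16 - 4*c)
x = 28
a*x + u(Q) = -89*28 + (16 - 4*(-1)) = -2492 + (16 + 4) = -2492 + 20 = -2472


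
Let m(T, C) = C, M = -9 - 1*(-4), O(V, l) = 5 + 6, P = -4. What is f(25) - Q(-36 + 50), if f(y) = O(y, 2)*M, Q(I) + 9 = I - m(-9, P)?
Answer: -64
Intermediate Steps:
O(V, l) = 11
M = -5 (M = -9 + 4 = -5)
Q(I) = -5 + I (Q(I) = -9 + (I - 1*(-4)) = -9 + (I + 4) = -9 + (4 + I) = -5 + I)
f(y) = -55 (f(y) = 11*(-5) = -55)
f(25) - Q(-36 + 50) = -55 - (-5 + (-36 + 50)) = -55 - (-5 + 14) = -55 - 1*9 = -55 - 9 = -64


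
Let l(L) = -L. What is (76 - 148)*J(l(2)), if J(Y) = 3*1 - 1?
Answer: -144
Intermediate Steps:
J(Y) = 2 (J(Y) = 3 - 1 = 2)
(76 - 148)*J(l(2)) = (76 - 148)*2 = -72*2 = -144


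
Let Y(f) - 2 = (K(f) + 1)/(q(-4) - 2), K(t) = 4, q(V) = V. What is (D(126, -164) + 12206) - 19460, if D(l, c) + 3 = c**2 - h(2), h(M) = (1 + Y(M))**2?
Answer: 706835/36 ≈ 19634.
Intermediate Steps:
Y(f) = 7/6 (Y(f) = 2 + (4 + 1)/(-4 - 2) = 2 + 5/(-6) = 2 + 5*(-1/6) = 2 - 5/6 = 7/6)
h(M) = 169/36 (h(M) = (1 + 7/6)**2 = (13/6)**2 = 169/36)
D(l, c) = -277/36 + c**2 (D(l, c) = -3 + (c**2 - 1*169/36) = -3 + (c**2 - 169/36) = -3 + (-169/36 + c**2) = -277/36 + c**2)
(D(126, -164) + 12206) - 19460 = ((-277/36 + (-164)**2) + 12206) - 19460 = ((-277/36 + 26896) + 12206) - 19460 = (967979/36 + 12206) - 19460 = 1407395/36 - 19460 = 706835/36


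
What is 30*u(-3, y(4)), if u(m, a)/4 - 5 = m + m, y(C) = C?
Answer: -120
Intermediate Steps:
u(m, a) = 20 + 8*m (u(m, a) = 20 + 4*(m + m) = 20 + 4*(2*m) = 20 + 8*m)
30*u(-3, y(4)) = 30*(20 + 8*(-3)) = 30*(20 - 24) = 30*(-4) = -120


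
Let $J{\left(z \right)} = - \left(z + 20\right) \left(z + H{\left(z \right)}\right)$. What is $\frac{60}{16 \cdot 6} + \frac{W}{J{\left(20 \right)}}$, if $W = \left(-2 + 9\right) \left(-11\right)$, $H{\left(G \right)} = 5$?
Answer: $\frac{351}{500} \approx 0.702$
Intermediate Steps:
$W = -77$ ($W = 7 \left(-11\right) = -77$)
$J{\left(z \right)} = - \left(5 + z\right) \left(20 + z\right)$ ($J{\left(z \right)} = - \left(z + 20\right) \left(z + 5\right) = - \left(20 + z\right) \left(5 + z\right) = - \left(5 + z\right) \left(20 + z\right)$)
$\frac{60}{16 \cdot 6} + \frac{W}{J{\left(20 \right)}} = \frac{60}{16 \cdot 6} - \frac{77}{-100 - 20^{2} - 500} = \frac{60}{96} - \frac{77}{-100 - 400 - 500} = 60 \cdot \frac{1}{96} - \frac{77}{-100 - 400 - 500} = \frac{5}{8} - \frac{77}{-1000} = \frac{5}{8} - - \frac{77}{1000} = \frac{5}{8} + \frac{77}{1000} = \frac{351}{500}$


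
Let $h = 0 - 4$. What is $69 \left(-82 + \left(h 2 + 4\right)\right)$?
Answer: $-5934$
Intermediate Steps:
$h = -4$
$69 \left(-82 + \left(h 2 + 4\right)\right) = 69 \left(-82 + \left(\left(-4\right) 2 + 4\right)\right) = 69 \left(-82 + \left(-8 + 4\right)\right) = 69 \left(-82 - 4\right) = 69 \left(-86\right) = -5934$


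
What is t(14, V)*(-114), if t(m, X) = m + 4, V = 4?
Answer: -2052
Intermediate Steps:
t(m, X) = 4 + m
t(14, V)*(-114) = (4 + 14)*(-114) = 18*(-114) = -2052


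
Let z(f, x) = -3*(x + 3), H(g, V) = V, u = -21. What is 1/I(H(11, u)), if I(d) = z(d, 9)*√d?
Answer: I*√21/756 ≈ 0.0060616*I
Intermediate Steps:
z(f, x) = -9 - 3*x (z(f, x) = -3*(3 + x) = -9 - 3*x)
I(d) = -36*√d (I(d) = (-9 - 3*9)*√d = (-9 - 27)*√d = -36*√d)
1/I(H(11, u)) = 1/(-36*I*√21) = I*√21/756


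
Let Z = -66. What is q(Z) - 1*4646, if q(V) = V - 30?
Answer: -4742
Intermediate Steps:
q(V) = -30 + V
q(Z) - 1*4646 = (-30 - 66) - 1*4646 = -96 - 4646 = -4742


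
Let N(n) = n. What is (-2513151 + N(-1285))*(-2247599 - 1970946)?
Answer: 10607261415620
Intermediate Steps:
(-2513151 + N(-1285))*(-2247599 - 1970946) = (-2513151 - 1285)*(-2247599 - 1970946) = -2514436*(-4218545) = 10607261415620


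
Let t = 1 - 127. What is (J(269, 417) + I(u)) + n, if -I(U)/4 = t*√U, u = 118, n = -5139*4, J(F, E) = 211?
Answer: -20345 + 504*√118 ≈ -14870.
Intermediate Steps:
n = -20556
t = -126
I(U) = 504*√U (I(U) = -(-504)*√U = 504*√U)
(J(269, 417) + I(u)) + n = (211 + 504*√118) - 20556 = -20345 + 504*√118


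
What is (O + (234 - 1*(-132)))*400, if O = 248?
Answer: 245600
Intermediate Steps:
(O + (234 - 1*(-132)))*400 = (248 + (234 - 1*(-132)))*400 = (248 + (234 + 132))*400 = (248 + 366)*400 = 614*400 = 245600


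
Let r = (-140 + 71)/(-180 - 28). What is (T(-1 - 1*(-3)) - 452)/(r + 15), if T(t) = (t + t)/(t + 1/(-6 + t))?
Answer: -654784/22323 ≈ -29.332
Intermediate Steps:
r = 69/208 (r = -69/(-208) = -69*(-1/208) = 69/208 ≈ 0.33173)
T(t) = 2*t/(t + 1/(-6 + t)) (T(t) = (2*t)/(t + 1/(-6 + t)) = 2*t/(t + 1/(-6 + t)))
(T(-1 - 1*(-3)) - 452)/(r + 15) = (2*(-1 - 1*(-3))*(-6 + (-1 - 1*(-3)))/(1 + (-1 - 1*(-3))**2 - 6*(-1 - 1*(-3))) - 452)/(69/208 + 15) = (2*(-1 + 3)*(-6 + (-1 + 3))/(1 + (-1 + 3)**2 - 6*(-1 + 3)) - 452)/(3189/208) = (2*2*(-6 + 2)/(1 + 2**2 - 6*2) - 452)*(208/3189) = (2*2*(-4)/(1 + 4 - 12) - 452)*(208/3189) = (2*2*(-4)/(-7) - 452)*(208/3189) = (2*2*(-1/7)*(-4) - 452)*(208/3189) = (16/7 - 452)*(208/3189) = -3148/7*208/3189 = -654784/22323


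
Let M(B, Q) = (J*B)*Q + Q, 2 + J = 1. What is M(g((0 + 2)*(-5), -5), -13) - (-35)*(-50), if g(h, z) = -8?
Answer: -1867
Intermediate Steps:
J = -1 (J = -2 + 1 = -1)
M(B, Q) = Q - B*Q (M(B, Q) = (-B)*Q + Q = -B*Q + Q = Q - B*Q)
M(g((0 + 2)*(-5), -5), -13) - (-35)*(-50) = -13*(1 - 1*(-8)) - (-35)*(-50) = -13*(1 + 8) - 1*1750 = -13*9 - 1750 = -117 - 1750 = -1867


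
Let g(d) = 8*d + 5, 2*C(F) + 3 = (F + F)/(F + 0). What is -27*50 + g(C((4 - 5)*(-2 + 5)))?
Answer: -1349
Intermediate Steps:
C(F) = -½ (C(F) = -3/2 + ((F + F)/(F + 0))/2 = -3/2 + ((2*F)/F)/2 = -3/2 + (½)*2 = -3/2 + 1 = -½)
g(d) = 5 + 8*d
-27*50 + g(C((4 - 5)*(-2 + 5))) = -27*50 + (5 + 8*(-½)) = -1350 + (5 - 4) = -1350 + 1 = -1349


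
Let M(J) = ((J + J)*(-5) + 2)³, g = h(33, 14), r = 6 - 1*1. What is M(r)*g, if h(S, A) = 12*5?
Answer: -6635520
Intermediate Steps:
r = 5 (r = 6 - 1 = 5)
h(S, A) = 60
g = 60
M(J) = (2 - 10*J)³ (M(J) = ((2*J)*(-5) + 2)³ = (-10*J + 2)³ = (2 - 10*J)³)
M(r)*g = -8*(-1 + 5*5)³*60 = -8*(-1 + 25)³*60 = -8*24³*60 = -8*13824*60 = -110592*60 = -6635520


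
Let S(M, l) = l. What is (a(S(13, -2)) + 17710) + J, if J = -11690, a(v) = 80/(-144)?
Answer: 54175/9 ≈ 6019.4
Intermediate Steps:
a(v) = -5/9 (a(v) = 80*(-1/144) = -5/9)
(a(S(13, -2)) + 17710) + J = (-5/9 + 17710) - 11690 = 159385/9 - 11690 = 54175/9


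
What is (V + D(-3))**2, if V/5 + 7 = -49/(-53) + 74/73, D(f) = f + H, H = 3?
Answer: 9588326400/14969161 ≈ 640.54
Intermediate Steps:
D(f) = 3 + f (D(f) = f + 3 = 3 + f)
V = -97920/3869 (V = -35 + 5*(-49/(-53) + 74/73) = -35 + 5*(-49*(-1/53) + 74*(1/73)) = -35 + 5*(49/53 + 74/73) = -35 + 5*(7499/3869) = -35 + 37495/3869 = -97920/3869 ≈ -25.309)
(V + D(-3))**2 = (-97920/3869 + (3 - 3))**2 = (-97920/3869 + 0)**2 = (-97920/3869)**2 = 9588326400/14969161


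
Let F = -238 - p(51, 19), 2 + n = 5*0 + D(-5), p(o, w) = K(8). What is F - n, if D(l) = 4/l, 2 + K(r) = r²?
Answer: -1486/5 ≈ -297.20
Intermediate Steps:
K(r) = -2 + r²
p(o, w) = 62 (p(o, w) = -2 + 8² = -2 + 64 = 62)
n = -14/5 (n = -2 + (5*0 + 4/(-5)) = -2 + (0 + 4*(-⅕)) = -2 + (0 - ⅘) = -2 - ⅘ = -14/5 ≈ -2.8000)
F = -300 (F = -238 - 1*62 = -238 - 62 = -300)
F - n = -300 - 1*(-14/5) = -300 + 14/5 = -1486/5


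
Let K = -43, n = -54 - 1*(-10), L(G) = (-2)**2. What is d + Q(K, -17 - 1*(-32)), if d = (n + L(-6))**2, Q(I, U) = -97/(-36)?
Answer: 57697/36 ≈ 1602.7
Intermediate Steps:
L(G) = 4
n = -44 (n = -54 + 10 = -44)
Q(I, U) = 97/36 (Q(I, U) = -97*(-1/36) = 97/36)
d = 1600 (d = (-44 + 4)**2 = (-40)**2 = 1600)
d + Q(K, -17 - 1*(-32)) = 1600 + 97/36 = 57697/36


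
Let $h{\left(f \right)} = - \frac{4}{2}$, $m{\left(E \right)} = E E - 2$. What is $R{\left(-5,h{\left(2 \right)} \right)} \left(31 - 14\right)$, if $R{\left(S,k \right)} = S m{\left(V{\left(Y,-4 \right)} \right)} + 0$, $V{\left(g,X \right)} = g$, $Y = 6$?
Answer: $-2890$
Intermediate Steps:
$m{\left(E \right)} = -2 + E^{2}$ ($m{\left(E \right)} = E^{2} - 2 = -2 + E^{2}$)
$h{\left(f \right)} = -2$ ($h{\left(f \right)} = \left(-4\right) \frac{1}{2} = -2$)
$R{\left(S,k \right)} = 34 S$ ($R{\left(S,k \right)} = S \left(-2 + 6^{2}\right) + 0 = S \left(-2 + 36\right) + 0 = S 34 + 0 = 34 S + 0 = 34 S$)
$R{\left(-5,h{\left(2 \right)} \right)} \left(31 - 14\right) = 34 \left(-5\right) \left(31 - 14\right) = \left(-170\right) 17 = -2890$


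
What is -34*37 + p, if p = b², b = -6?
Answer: -1222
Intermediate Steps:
p = 36 (p = (-6)² = 36)
-34*37 + p = -34*37 + 36 = -1258 + 36 = -1222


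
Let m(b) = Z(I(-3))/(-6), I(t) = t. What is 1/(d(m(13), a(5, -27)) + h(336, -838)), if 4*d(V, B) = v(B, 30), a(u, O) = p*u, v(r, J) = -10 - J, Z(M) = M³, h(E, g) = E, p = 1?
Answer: 1/326 ≈ 0.0030675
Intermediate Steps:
m(b) = 9/2 (m(b) = (-3)³/(-6) = -27*(-⅙) = 9/2)
a(u, O) = u (a(u, O) = 1*u = u)
d(V, B) = -10 (d(V, B) = (-10 - 1*30)/4 = (-10 - 30)/4 = (¼)*(-40) = -10)
1/(d(m(13), a(5, -27)) + h(336, -838)) = 1/(-10 + 336) = 1/326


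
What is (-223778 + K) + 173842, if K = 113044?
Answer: 63108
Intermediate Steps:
(-223778 + K) + 173842 = (-223778 + 113044) + 173842 = -110734 + 173842 = 63108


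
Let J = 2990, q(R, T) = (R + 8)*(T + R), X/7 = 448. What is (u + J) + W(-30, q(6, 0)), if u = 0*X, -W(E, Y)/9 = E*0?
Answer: 2990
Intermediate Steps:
X = 3136 (X = 7*448 = 3136)
q(R, T) = (8 + R)*(R + T)
W(E, Y) = 0 (W(E, Y) = -9*E*0 = -9*0 = 0)
u = 0 (u = 0*3136 = 0)
(u + J) + W(-30, q(6, 0)) = (0 + 2990) + 0 = 2990 + 0 = 2990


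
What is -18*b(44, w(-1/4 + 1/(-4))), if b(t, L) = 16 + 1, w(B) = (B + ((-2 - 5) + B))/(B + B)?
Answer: -306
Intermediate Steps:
w(B) = (-7 + 2*B)/(2*B) (w(B) = (B + (-7 + B))/((2*B)) = (-7 + 2*B)*(1/(2*B)) = (-7 + 2*B)/(2*B))
b(t, L) = 17
-18*b(44, w(-1/4 + 1/(-4))) = -18*17 = -306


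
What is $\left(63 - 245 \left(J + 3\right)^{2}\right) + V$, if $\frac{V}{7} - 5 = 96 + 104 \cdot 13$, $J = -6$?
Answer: $8029$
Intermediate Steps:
$V = 10171$ ($V = 35 + 7 \left(96 + 104 \cdot 13\right) = 35 + 7 \left(96 + 1352\right) = 35 + 7 \cdot 1448 = 35 + 10136 = 10171$)
$\left(63 - 245 \left(J + 3\right)^{2}\right) + V = \left(63 - 245 \left(-6 + 3\right)^{2}\right) + 10171 = \left(63 - 245 \left(-3\right)^{2}\right) + 10171 = \left(63 - 2205\right) + 10171 = -2142 + 10171 = 8029$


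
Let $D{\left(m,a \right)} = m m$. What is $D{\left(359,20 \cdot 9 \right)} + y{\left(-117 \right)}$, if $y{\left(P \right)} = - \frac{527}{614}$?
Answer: $\frac{79132407}{614} \approx 1.2888 \cdot 10^{5}$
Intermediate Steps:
$D{\left(m,a \right)} = m^{2}$
$y{\left(P \right)} = - \frac{527}{614}$ ($y{\left(P \right)} = \left(-527\right) \frac{1}{614} = - \frac{527}{614}$)
$D{\left(359,20 \cdot 9 \right)} + y{\left(-117 \right)} = 359^{2} - \frac{527}{614} = 128881 - \frac{527}{614} = \frac{79132407}{614}$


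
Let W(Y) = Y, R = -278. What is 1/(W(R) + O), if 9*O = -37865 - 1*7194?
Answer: -9/47561 ≈ -0.00018923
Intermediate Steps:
O = -45059/9 (O = (-37865 - 1*7194)/9 = (-37865 - 7194)/9 = (⅑)*(-45059) = -45059/9 ≈ -5006.6)
1/(W(R) + O) = 1/(-278 - 45059/9) = 1/(-47561/9) = -9/47561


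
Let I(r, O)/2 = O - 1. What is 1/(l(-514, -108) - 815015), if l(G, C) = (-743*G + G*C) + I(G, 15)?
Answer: -1/377573 ≈ -2.6485e-6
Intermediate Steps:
I(r, O) = -2 + 2*O (I(r, O) = 2*(O - 1) = 2*(-1 + O) = -2 + 2*O)
l(G, C) = 28 - 743*G + C*G (l(G, C) = (-743*G + G*C) + (-2 + 2*15) = (-743*G + C*G) + (-2 + 30) = (-743*G + C*G) + 28 = 28 - 743*G + C*G)
1/(l(-514, -108) - 815015) = 1/((28 - 743*(-514) - 108*(-514)) - 815015) = 1/((28 + 381902 + 55512) - 815015) = 1/(437442 - 815015) = 1/(-377573) = -1/377573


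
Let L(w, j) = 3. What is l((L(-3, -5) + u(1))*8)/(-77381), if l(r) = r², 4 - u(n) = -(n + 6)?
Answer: -12544/77381 ≈ -0.16211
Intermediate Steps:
u(n) = 10 + n (u(n) = 4 - (-1)*(n + 6) = 4 - (-1)*(6 + n) = 4 - (-6 - n) = 4 + (6 + n) = 10 + n)
l((L(-3, -5) + u(1))*8)/(-77381) = ((3 + (10 + 1))*8)²/(-77381) = ((3 + 11)*8)²*(-1/77381) = (14*8)²*(-1/77381) = 112²*(-1/77381) = 12544*(-1/77381) = -12544/77381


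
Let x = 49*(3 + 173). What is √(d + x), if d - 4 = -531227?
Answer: 11*I*√4319 ≈ 722.91*I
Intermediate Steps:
d = -531223 (d = 4 - 531227 = -531223)
x = 8624 (x = 49*176 = 8624)
√(d + x) = √(-531223 + 8624) = √(-522599) = 11*I*√4319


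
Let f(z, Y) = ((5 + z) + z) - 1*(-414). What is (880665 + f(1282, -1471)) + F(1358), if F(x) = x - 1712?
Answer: 883294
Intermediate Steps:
F(x) = -1712 + x
f(z, Y) = 419 + 2*z (f(z, Y) = (5 + 2*z) + 414 = 419 + 2*z)
(880665 + f(1282, -1471)) + F(1358) = (880665 + (419 + 2*1282)) + (-1712 + 1358) = (880665 + (419 + 2564)) - 354 = (880665 + 2983) - 354 = 883648 - 354 = 883294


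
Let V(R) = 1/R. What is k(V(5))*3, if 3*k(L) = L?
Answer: ⅕ ≈ 0.20000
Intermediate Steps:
k(L) = L/3
k(V(5))*3 = ((⅓)/5)*3 = ((⅓)*(⅕))*3 = (1/15)*3 = ⅕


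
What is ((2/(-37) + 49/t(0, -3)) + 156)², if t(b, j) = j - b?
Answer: 240157009/12321 ≈ 19492.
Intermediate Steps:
((2/(-37) + 49/t(0, -3)) + 156)² = ((2/(-37) + 49/(-3 - 1*0)) + 156)² = ((2*(-1/37) + 49/(-3 + 0)) + 156)² = ((-2/37 + 49/(-3)) + 156)² = ((-2/37 + 49*(-⅓)) + 156)² = ((-2/37 - 49/3) + 156)² = (-1819/111 + 156)² = (15497/111)² = 240157009/12321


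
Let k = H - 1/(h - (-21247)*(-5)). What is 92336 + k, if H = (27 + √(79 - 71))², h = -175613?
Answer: 26232438905/281848 + 108*√2 ≈ 93226.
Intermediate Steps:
H = (27 + 2*√2)² (H = (27 + √8)² = (27 + 2*√2)² ≈ 889.74)
k = 207721977/281848 + 108*√2 (k = (737 + 108*√2) - 1/(-175613 - (-21247)*(-5)) = (737 + 108*√2) - 1/(-175613 - 21247*5) = (737 + 108*√2) - 1/(-175613 - 106235) = (737 + 108*√2) - 1/(-281848) = (737 + 108*√2) - 1*(-1/281848) = (737 + 108*√2) + 1/281848 = 207721977/281848 + 108*√2 ≈ 889.74)
92336 + k = 92336 + (207721977/281848 + 108*√2) = 26232438905/281848 + 108*√2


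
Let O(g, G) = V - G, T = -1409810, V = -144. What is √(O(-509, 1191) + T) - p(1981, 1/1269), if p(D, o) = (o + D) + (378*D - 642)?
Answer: -951949234/1269 + I*√1411145 ≈ -7.5016e+5 + 1187.9*I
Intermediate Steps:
p(D, o) = -642 + o + 379*D (p(D, o) = (D + o) + (-642 + 378*D) = -642 + o + 379*D)
O(g, G) = -144 - G
√(O(-509, 1191) + T) - p(1981, 1/1269) = √((-144 - 1*1191) - 1409810) - (-642 + 1/1269 + 379*1981) = √((-144 - 1191) - 1409810) - (-642 + 1/1269 + 750799) = √(-1335 - 1409810) - 1*951949234/1269 = √(-1411145) - 951949234/1269 = I*√1411145 - 951949234/1269 = -951949234/1269 + I*√1411145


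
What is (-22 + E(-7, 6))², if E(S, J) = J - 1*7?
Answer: 529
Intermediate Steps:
E(S, J) = -7 + J (E(S, J) = J - 7 = -7 + J)
(-22 + E(-7, 6))² = (-22 + (-7 + 6))² = (-22 - 1)² = (-23)² = 529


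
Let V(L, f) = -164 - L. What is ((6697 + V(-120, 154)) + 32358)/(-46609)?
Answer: -39011/46609 ≈ -0.83698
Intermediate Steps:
((6697 + V(-120, 154)) + 32358)/(-46609) = ((6697 + (-164 - 1*(-120))) + 32358)/(-46609) = ((6697 + (-164 + 120)) + 32358)*(-1/46609) = ((6697 - 44) + 32358)*(-1/46609) = (6653 + 32358)*(-1/46609) = 39011*(-1/46609) = -39011/46609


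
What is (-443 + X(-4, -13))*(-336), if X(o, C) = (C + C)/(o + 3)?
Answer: 140112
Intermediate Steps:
X(o, C) = 2*C/(3 + o) (X(o, C) = (2*C)/(3 + o) = 2*C/(3 + o))
(-443 + X(-4, -13))*(-336) = (-443 + 2*(-13)/(3 - 4))*(-336) = (-443 + 2*(-13)/(-1))*(-336) = (-443 + 2*(-13)*(-1))*(-336) = (-443 + 26)*(-336) = -417*(-336) = 140112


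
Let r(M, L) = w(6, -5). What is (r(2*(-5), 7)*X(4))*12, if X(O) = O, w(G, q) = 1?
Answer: 48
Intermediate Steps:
r(M, L) = 1
(r(2*(-5), 7)*X(4))*12 = (1*4)*12 = 4*12 = 48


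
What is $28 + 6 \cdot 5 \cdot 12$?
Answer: $388$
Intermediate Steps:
$28 + 6 \cdot 5 \cdot 12 = 28 + 30 \cdot 12 = 28 + 360 = 388$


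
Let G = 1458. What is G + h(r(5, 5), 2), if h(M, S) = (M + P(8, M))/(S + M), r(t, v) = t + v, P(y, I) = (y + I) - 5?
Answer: 17519/12 ≈ 1459.9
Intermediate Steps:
P(y, I) = -5 + I + y (P(y, I) = (I + y) - 5 = -5 + I + y)
h(M, S) = (3 + 2*M)/(M + S) (h(M, S) = (M + (-5 + M + 8))/(S + M) = (M + (3 + M))/(M + S) = (3 + 2*M)/(M + S))
G + h(r(5, 5), 2) = 1458 + (3 + 2*(5 + 5))/((5 + 5) + 2) = 1458 + (3 + 2*10)/(10 + 2) = 1458 + (3 + 20)/12 = 1458 + (1/12)*23 = 1458 + 23/12 = 17519/12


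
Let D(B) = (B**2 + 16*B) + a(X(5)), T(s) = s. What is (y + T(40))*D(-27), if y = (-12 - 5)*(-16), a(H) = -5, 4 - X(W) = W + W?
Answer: 91104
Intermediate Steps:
X(W) = 4 - 2*W (X(W) = 4 - (W + W) = 4 - 2*W)
y = 272 (y = -17*(-16) = 272)
D(B) = -5 + B**2 + 16*B (D(B) = (B**2 + 16*B) - 5 = -5 + B**2 + 16*B)
(y + T(40))*D(-27) = (272 + 40)*(-5 + (-27)**2 + 16*(-27)) = 312*(-5 + 729 - 432) = 312*292 = 91104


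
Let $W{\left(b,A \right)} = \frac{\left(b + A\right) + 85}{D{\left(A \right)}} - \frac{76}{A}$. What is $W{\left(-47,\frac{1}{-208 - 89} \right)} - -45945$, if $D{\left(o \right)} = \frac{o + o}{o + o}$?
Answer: $\frac{20360834}{297} \approx 68555.0$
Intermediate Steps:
$D{\left(o \right)} = 1$ ($D{\left(o \right)} = \frac{2 o}{2 o} = 2 o \frac{1}{2 o} = 1$)
$W{\left(b,A \right)} = 85 + A + b - \frac{76}{A}$ ($W{\left(b,A \right)} = \frac{\left(b + A\right) + 85}{1} - \frac{76}{A} = \left(\left(A + b\right) + 85\right) 1 - \frac{76}{A} = \left(85 + A + b\right) 1 - \frac{76}{A} = \left(85 + A + b\right) - \frac{76}{A} = 85 + A + b - \frac{76}{A}$)
$W{\left(-47,\frac{1}{-208 - 89} \right)} - -45945 = \left(85 + \frac{1}{-208 - 89} - 47 - \frac{76}{\frac{1}{-208 - 89}}\right) - -45945 = \left(85 + \frac{1}{-297} - 47 - \frac{76}{\frac{1}{-297}}\right) + 45945 = \left(85 - \frac{1}{297} - 47 - \frac{76}{- \frac{1}{297}}\right) + 45945 = \left(85 - \frac{1}{297} - 47 - -22572\right) + 45945 = \left(85 - \frac{1}{297} - 47 + 22572\right) + 45945 = \frac{6715169}{297} + 45945 = \frac{20360834}{297}$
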